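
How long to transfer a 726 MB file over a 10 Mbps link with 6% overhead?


Effective throughput = 10 * (1 - 6/100) = 9.4 Mbps
File size in Mb = 726 * 8 = 5808 Mb
Time = 5808 / 9.4
Time = 617.8723 seconds


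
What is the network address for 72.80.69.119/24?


IP:   01001000.01010000.01000101.01110111
Mask: 11111111.11111111.11111111.00000000
AND operation:
Net:  01001000.01010000.01000101.00000000
Network: 72.80.69.0/24


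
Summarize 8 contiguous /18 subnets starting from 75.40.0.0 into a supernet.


Original prefix: /18
Number of subnets: 8 = 2^3
New prefix = 18 - 3 = 15
Supernet: 75.40.0.0/15


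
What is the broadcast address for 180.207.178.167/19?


Network: 180.207.160.0/19
Host bits = 13
Set all host bits to 1:
Broadcast: 180.207.191.255


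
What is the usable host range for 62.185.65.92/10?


Network: 62.128.0.0
Broadcast: 62.191.255.255
First usable = network + 1
Last usable = broadcast - 1
Range: 62.128.0.1 to 62.191.255.254


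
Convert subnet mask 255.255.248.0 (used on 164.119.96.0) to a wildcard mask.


Subnet mask: 255.255.248.0
Wildcard = 255.255.255.255 - subnet mask
255 - 255 = 0
255 - 255 = 0
255 - 248 = 7
255 - 0 = 255
Wildcard: 0.0.7.255


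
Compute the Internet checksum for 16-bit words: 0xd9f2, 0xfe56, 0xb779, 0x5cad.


Sum all words (with carry folding):
+ 0xd9f2 = 0xd9f2
+ 0xfe56 = 0xd849
+ 0xb779 = 0x8fc3
+ 0x5cad = 0xec70
One's complement: ~0xec70
Checksum = 0x138f


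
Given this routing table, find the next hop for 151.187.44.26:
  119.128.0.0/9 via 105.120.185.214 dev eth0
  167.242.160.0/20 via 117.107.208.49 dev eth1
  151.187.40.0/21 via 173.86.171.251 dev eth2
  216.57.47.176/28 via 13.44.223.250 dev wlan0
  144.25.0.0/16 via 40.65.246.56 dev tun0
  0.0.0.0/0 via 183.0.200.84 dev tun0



Longest prefix match for 151.187.44.26:
  /9 119.128.0.0: no
  /20 167.242.160.0: no
  /21 151.187.40.0: MATCH
  /28 216.57.47.176: no
  /16 144.25.0.0: no
  /0 0.0.0.0: MATCH
Selected: next-hop 173.86.171.251 via eth2 (matched /21)


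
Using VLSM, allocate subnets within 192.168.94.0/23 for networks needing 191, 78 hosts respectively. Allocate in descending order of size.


191 hosts -> /24 (254 usable): 192.168.94.0/24
78 hosts -> /25 (126 usable): 192.168.95.0/25
Allocation: 192.168.94.0/24 (191 hosts, 254 usable); 192.168.95.0/25 (78 hosts, 126 usable)


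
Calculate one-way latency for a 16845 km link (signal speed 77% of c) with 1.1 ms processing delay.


Speed = 0.77 * 3e5 km/s = 231000 km/s
Propagation delay = 16845 / 231000 = 0.0729 s = 72.9221 ms
Processing delay = 1.1 ms
Total one-way latency = 74.0221 ms


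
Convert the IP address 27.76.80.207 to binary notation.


27 = 00011011
76 = 01001100
80 = 01010000
207 = 11001111
Binary: 00011011.01001100.01010000.11001111


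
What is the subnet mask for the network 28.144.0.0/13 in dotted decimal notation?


/13 means 13 network bits, 19 host bits
Binary: 11111111111110000000000000000000
Mask: 255.248.0.0


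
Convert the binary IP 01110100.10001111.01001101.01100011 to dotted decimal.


01110100 = 116
10001111 = 143
01001101 = 77
01100011 = 99
IP: 116.143.77.99


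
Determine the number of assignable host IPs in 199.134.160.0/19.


Host bits = 32 - 19 = 13
Total addresses = 2^13 = 8192
Usable = total - 2 (network and broadcast)
Usable hosts: 8190


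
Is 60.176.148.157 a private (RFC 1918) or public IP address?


RFC 1918 private ranges:
  10.0.0.0/8 (10.0.0.0 - 10.255.255.255)
  172.16.0.0/12 (172.16.0.0 - 172.31.255.255)
  192.168.0.0/16 (192.168.0.0 - 192.168.255.255)
Public (not in any RFC 1918 range)


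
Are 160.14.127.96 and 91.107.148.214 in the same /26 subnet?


Mask: 255.255.255.192
160.14.127.96 AND mask = 160.14.127.64
91.107.148.214 AND mask = 91.107.148.192
No, different subnets (160.14.127.64 vs 91.107.148.192)


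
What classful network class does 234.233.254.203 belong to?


First octet: 234
Binary: 11101010
1110xxxx -> Class D (224-239)
Class D (multicast), default mask N/A


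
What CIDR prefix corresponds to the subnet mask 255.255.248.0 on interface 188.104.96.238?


Binary: 11111111.11111111.11111000.00000000
Count leading 1s
Prefix: /21


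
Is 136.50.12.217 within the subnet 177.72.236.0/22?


Subnet network: 177.72.236.0
Test IP AND mask: 136.50.12.0
No, 136.50.12.217 is not in 177.72.236.0/22


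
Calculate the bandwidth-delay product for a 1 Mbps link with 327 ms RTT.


BDP = bandwidth * RTT
= 1 Mbps * 327 ms
= 1 * 1e6 * 327 / 1000 bits
= 327000 bits
= 40875 bytes
= 39.917 KB
BDP = 327000 bits (40875 bytes)


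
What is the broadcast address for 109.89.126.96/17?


Network: 109.89.0.0/17
Host bits = 15
Set all host bits to 1:
Broadcast: 109.89.127.255


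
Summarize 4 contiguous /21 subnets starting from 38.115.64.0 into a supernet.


Original prefix: /21
Number of subnets: 4 = 2^2
New prefix = 21 - 2 = 19
Supernet: 38.115.64.0/19


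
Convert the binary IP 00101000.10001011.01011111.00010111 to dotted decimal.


00101000 = 40
10001011 = 139
01011111 = 95
00010111 = 23
IP: 40.139.95.23


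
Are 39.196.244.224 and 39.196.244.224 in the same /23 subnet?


Mask: 255.255.254.0
39.196.244.224 AND mask = 39.196.244.0
39.196.244.224 AND mask = 39.196.244.0
Yes, same subnet (39.196.244.0)


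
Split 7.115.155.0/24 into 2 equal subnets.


New prefix = 24 + 1 = 25
Each subnet has 128 addresses
  7.115.155.0/25
  7.115.155.128/25
Subnets: 7.115.155.0/25, 7.115.155.128/25


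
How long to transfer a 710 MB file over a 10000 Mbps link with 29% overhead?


Effective throughput = 10000 * (1 - 29/100) = 7100 Mbps
File size in Mb = 710 * 8 = 5680 Mb
Time = 5680 / 7100
Time = 0.8 seconds


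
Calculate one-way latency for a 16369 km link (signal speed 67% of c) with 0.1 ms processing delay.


Speed = 0.67 * 3e5 km/s = 201000 km/s
Propagation delay = 16369 / 201000 = 0.0814 s = 81.4378 ms
Processing delay = 0.1 ms
Total one-way latency = 81.5378 ms


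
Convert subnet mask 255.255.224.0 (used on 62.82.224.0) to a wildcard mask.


Subnet mask: 255.255.224.0
Wildcard = 255.255.255.255 - subnet mask
255 - 255 = 0
255 - 255 = 0
255 - 224 = 31
255 - 0 = 255
Wildcard: 0.0.31.255


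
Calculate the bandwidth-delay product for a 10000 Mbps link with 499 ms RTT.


BDP = bandwidth * RTT
= 10000 Mbps * 499 ms
= 10000 * 1e6 * 499 / 1000 bits
= 4990000000 bits
= 623750000 bytes
= 609130.8594 KB
BDP = 4990000000 bits (623750000 bytes)


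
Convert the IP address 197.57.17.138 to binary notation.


197 = 11000101
57 = 00111001
17 = 00010001
138 = 10001010
Binary: 11000101.00111001.00010001.10001010


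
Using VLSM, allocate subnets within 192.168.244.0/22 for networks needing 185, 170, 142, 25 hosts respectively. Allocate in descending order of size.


185 hosts -> /24 (254 usable): 192.168.244.0/24
170 hosts -> /24 (254 usable): 192.168.245.0/24
142 hosts -> /24 (254 usable): 192.168.246.0/24
25 hosts -> /27 (30 usable): 192.168.247.0/27
Allocation: 192.168.244.0/24 (185 hosts, 254 usable); 192.168.245.0/24 (170 hosts, 254 usable); 192.168.246.0/24 (142 hosts, 254 usable); 192.168.247.0/27 (25 hosts, 30 usable)


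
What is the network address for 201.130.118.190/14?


IP:   11001001.10000010.01110110.10111110
Mask: 11111111.11111100.00000000.00000000
AND operation:
Net:  11001001.10000000.00000000.00000000
Network: 201.128.0.0/14


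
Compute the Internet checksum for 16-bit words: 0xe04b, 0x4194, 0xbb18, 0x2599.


Sum all words (with carry folding):
+ 0xe04b = 0xe04b
+ 0x4194 = 0x21e0
+ 0xbb18 = 0xdcf8
+ 0x2599 = 0x0292
One's complement: ~0x0292
Checksum = 0xfd6d


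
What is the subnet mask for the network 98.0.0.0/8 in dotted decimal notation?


/8 means 8 network bits, 24 host bits
Binary: 11111111000000000000000000000000
Mask: 255.0.0.0


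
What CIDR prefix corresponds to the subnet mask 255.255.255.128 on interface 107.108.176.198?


Binary: 11111111.11111111.11111111.10000000
Count leading 1s
Prefix: /25


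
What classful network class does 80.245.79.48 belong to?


First octet: 80
Binary: 01010000
0xxxxxxx -> Class A (1-126)
Class A, default mask 255.0.0.0 (/8)


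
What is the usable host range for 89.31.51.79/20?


Network: 89.31.48.0
Broadcast: 89.31.63.255
First usable = network + 1
Last usable = broadcast - 1
Range: 89.31.48.1 to 89.31.63.254


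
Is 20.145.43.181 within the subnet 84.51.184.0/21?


Subnet network: 84.51.184.0
Test IP AND mask: 20.145.40.0
No, 20.145.43.181 is not in 84.51.184.0/21


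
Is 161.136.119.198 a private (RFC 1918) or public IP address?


RFC 1918 private ranges:
  10.0.0.0/8 (10.0.0.0 - 10.255.255.255)
  172.16.0.0/12 (172.16.0.0 - 172.31.255.255)
  192.168.0.0/16 (192.168.0.0 - 192.168.255.255)
Public (not in any RFC 1918 range)


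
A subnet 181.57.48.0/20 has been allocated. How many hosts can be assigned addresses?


Host bits = 32 - 20 = 12
Total addresses = 2^12 = 4096
Usable = total - 2 (network and broadcast)
Usable hosts: 4094


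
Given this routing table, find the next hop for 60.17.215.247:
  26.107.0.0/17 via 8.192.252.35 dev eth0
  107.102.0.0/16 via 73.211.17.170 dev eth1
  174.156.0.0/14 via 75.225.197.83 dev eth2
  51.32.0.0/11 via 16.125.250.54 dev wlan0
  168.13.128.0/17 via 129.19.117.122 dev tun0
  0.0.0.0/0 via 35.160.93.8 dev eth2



Longest prefix match for 60.17.215.247:
  /17 26.107.0.0: no
  /16 107.102.0.0: no
  /14 174.156.0.0: no
  /11 51.32.0.0: no
  /17 168.13.128.0: no
  /0 0.0.0.0: MATCH
Selected: next-hop 35.160.93.8 via eth2 (matched /0)


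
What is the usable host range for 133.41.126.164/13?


Network: 133.40.0.0
Broadcast: 133.47.255.255
First usable = network + 1
Last usable = broadcast - 1
Range: 133.40.0.1 to 133.47.255.254


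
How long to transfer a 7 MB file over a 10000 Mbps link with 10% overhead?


Effective throughput = 10000 * (1 - 10/100) = 9000 Mbps
File size in Mb = 7 * 8 = 56 Mb
Time = 56 / 9000
Time = 0.0062 seconds


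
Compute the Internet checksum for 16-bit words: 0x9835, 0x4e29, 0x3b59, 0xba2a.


Sum all words (with carry folding):
+ 0x9835 = 0x9835
+ 0x4e29 = 0xe65e
+ 0x3b59 = 0x21b8
+ 0xba2a = 0xdbe2
One's complement: ~0xdbe2
Checksum = 0x241d


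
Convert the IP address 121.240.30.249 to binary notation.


121 = 01111001
240 = 11110000
30 = 00011110
249 = 11111001
Binary: 01111001.11110000.00011110.11111001


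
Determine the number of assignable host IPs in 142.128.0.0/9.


Host bits = 32 - 9 = 23
Total addresses = 2^23 = 8388608
Usable = total - 2 (network and broadcast)
Usable hosts: 8388606


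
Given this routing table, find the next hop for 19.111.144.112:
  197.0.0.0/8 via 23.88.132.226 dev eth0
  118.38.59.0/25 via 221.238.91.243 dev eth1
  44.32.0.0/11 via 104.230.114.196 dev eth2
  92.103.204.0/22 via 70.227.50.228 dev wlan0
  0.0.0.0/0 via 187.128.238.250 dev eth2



Longest prefix match for 19.111.144.112:
  /8 197.0.0.0: no
  /25 118.38.59.0: no
  /11 44.32.0.0: no
  /22 92.103.204.0: no
  /0 0.0.0.0: MATCH
Selected: next-hop 187.128.238.250 via eth2 (matched /0)


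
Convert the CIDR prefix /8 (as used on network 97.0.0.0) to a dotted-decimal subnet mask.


/8 means 8 network bits, 24 host bits
Binary: 11111111000000000000000000000000
Mask: 255.0.0.0


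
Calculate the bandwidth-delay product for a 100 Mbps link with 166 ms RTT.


BDP = bandwidth * RTT
= 100 Mbps * 166 ms
= 100 * 1e6 * 166 / 1000 bits
= 16600000 bits
= 2075000 bytes
= 2026.3672 KB
BDP = 16600000 bits (2075000 bytes)


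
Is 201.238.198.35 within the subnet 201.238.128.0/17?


Subnet network: 201.238.128.0
Test IP AND mask: 201.238.128.0
Yes, 201.238.198.35 is in 201.238.128.0/17


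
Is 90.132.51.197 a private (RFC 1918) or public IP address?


RFC 1918 private ranges:
  10.0.0.0/8 (10.0.0.0 - 10.255.255.255)
  172.16.0.0/12 (172.16.0.0 - 172.31.255.255)
  192.168.0.0/16 (192.168.0.0 - 192.168.255.255)
Public (not in any RFC 1918 range)


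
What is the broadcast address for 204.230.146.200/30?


Network: 204.230.146.200/30
Host bits = 2
Set all host bits to 1:
Broadcast: 204.230.146.203


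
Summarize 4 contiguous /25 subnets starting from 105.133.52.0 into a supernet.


Original prefix: /25
Number of subnets: 4 = 2^2
New prefix = 25 - 2 = 23
Supernet: 105.133.52.0/23


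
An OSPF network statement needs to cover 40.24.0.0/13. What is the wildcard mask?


Subnet mask: 255.248.0.0
Wildcard = 255.255.255.255 - subnet mask
255 - 255 = 0
255 - 248 = 7
255 - 0 = 255
255 - 0 = 255
Wildcard: 0.7.255.255


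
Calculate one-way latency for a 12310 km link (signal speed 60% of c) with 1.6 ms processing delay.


Speed = 0.6 * 3e5 km/s = 180000 km/s
Propagation delay = 12310 / 180000 = 0.0684 s = 68.3889 ms
Processing delay = 1.6 ms
Total one-way latency = 69.9889 ms


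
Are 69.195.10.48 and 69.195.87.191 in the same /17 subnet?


Mask: 255.255.128.0
69.195.10.48 AND mask = 69.195.0.0
69.195.87.191 AND mask = 69.195.0.0
Yes, same subnet (69.195.0.0)


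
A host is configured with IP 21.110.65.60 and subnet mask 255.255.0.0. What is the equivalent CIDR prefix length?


Binary: 11111111.11111111.00000000.00000000
Count leading 1s
Prefix: /16


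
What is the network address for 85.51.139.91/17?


IP:   01010101.00110011.10001011.01011011
Mask: 11111111.11111111.10000000.00000000
AND operation:
Net:  01010101.00110011.10000000.00000000
Network: 85.51.128.0/17


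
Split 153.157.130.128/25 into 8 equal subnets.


New prefix = 25 + 3 = 28
Each subnet has 16 addresses
  153.157.130.128/28
  153.157.130.144/28
  153.157.130.160/28
  153.157.130.176/28
  153.157.130.192/28
  153.157.130.208/28
  153.157.130.224/28
  153.157.130.240/28
Subnets: 153.157.130.128/28, 153.157.130.144/28, 153.157.130.160/28, 153.157.130.176/28, 153.157.130.192/28, 153.157.130.208/28, 153.157.130.224/28, 153.157.130.240/28


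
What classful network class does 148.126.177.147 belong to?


First octet: 148
Binary: 10010100
10xxxxxx -> Class B (128-191)
Class B, default mask 255.255.0.0 (/16)


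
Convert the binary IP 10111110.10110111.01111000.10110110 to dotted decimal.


10111110 = 190
10110111 = 183
01111000 = 120
10110110 = 182
IP: 190.183.120.182


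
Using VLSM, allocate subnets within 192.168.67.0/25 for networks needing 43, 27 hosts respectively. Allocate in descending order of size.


43 hosts -> /26 (62 usable): 192.168.67.0/26
27 hosts -> /27 (30 usable): 192.168.67.64/27
Allocation: 192.168.67.0/26 (43 hosts, 62 usable); 192.168.67.64/27 (27 hosts, 30 usable)


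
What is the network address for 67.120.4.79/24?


IP:   01000011.01111000.00000100.01001111
Mask: 11111111.11111111.11111111.00000000
AND operation:
Net:  01000011.01111000.00000100.00000000
Network: 67.120.4.0/24


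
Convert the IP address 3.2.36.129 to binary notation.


3 = 00000011
2 = 00000010
36 = 00100100
129 = 10000001
Binary: 00000011.00000010.00100100.10000001


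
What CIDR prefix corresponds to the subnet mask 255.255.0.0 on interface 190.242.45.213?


Binary: 11111111.11111111.00000000.00000000
Count leading 1s
Prefix: /16


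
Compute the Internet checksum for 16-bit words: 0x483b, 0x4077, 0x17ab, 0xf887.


Sum all words (with carry folding):
+ 0x483b = 0x483b
+ 0x4077 = 0x88b2
+ 0x17ab = 0xa05d
+ 0xf887 = 0x98e5
One's complement: ~0x98e5
Checksum = 0x671a


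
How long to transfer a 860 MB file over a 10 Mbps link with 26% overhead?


Effective throughput = 10 * (1 - 26/100) = 7.4 Mbps
File size in Mb = 860 * 8 = 6880 Mb
Time = 6880 / 7.4
Time = 929.7297 seconds


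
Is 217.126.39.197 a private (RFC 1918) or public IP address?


RFC 1918 private ranges:
  10.0.0.0/8 (10.0.0.0 - 10.255.255.255)
  172.16.0.0/12 (172.16.0.0 - 172.31.255.255)
  192.168.0.0/16 (192.168.0.0 - 192.168.255.255)
Public (not in any RFC 1918 range)


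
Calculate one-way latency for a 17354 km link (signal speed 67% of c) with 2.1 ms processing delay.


Speed = 0.67 * 3e5 km/s = 201000 km/s
Propagation delay = 17354 / 201000 = 0.0863 s = 86.3383 ms
Processing delay = 2.1 ms
Total one-way latency = 88.4383 ms


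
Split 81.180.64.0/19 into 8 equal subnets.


New prefix = 19 + 3 = 22
Each subnet has 1024 addresses
  81.180.64.0/22
  81.180.68.0/22
  81.180.72.0/22
  81.180.76.0/22
  81.180.80.0/22
  81.180.84.0/22
  81.180.88.0/22
  81.180.92.0/22
Subnets: 81.180.64.0/22, 81.180.68.0/22, 81.180.72.0/22, 81.180.76.0/22, 81.180.80.0/22, 81.180.84.0/22, 81.180.88.0/22, 81.180.92.0/22


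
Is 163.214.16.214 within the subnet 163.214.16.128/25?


Subnet network: 163.214.16.128
Test IP AND mask: 163.214.16.128
Yes, 163.214.16.214 is in 163.214.16.128/25


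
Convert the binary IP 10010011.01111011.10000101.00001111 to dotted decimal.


10010011 = 147
01111011 = 123
10000101 = 133
00001111 = 15
IP: 147.123.133.15


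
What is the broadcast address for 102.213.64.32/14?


Network: 102.212.0.0/14
Host bits = 18
Set all host bits to 1:
Broadcast: 102.215.255.255


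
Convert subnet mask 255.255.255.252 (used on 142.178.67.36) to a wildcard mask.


Subnet mask: 255.255.255.252
Wildcard = 255.255.255.255 - subnet mask
255 - 255 = 0
255 - 255 = 0
255 - 255 = 0
255 - 252 = 3
Wildcard: 0.0.0.3


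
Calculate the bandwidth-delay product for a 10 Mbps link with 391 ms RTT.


BDP = bandwidth * RTT
= 10 Mbps * 391 ms
= 10 * 1e6 * 391 / 1000 bits
= 3910000 bits
= 488750 bytes
= 477.2949 KB
BDP = 3910000 bits (488750 bytes)


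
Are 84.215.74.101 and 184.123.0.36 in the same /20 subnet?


Mask: 255.255.240.0
84.215.74.101 AND mask = 84.215.64.0
184.123.0.36 AND mask = 184.123.0.0
No, different subnets (84.215.64.0 vs 184.123.0.0)


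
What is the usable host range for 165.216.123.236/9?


Network: 165.128.0.0
Broadcast: 165.255.255.255
First usable = network + 1
Last usable = broadcast - 1
Range: 165.128.0.1 to 165.255.255.254


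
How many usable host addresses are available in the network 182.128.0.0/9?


Host bits = 32 - 9 = 23
Total addresses = 2^23 = 8388608
Usable = total - 2 (network and broadcast)
Usable hosts: 8388606


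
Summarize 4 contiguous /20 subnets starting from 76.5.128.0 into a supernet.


Original prefix: /20
Number of subnets: 4 = 2^2
New prefix = 20 - 2 = 18
Supernet: 76.5.128.0/18


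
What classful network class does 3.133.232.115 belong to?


First octet: 3
Binary: 00000011
0xxxxxxx -> Class A (1-126)
Class A, default mask 255.0.0.0 (/8)


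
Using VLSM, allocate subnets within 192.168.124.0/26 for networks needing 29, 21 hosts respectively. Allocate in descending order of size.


29 hosts -> /27 (30 usable): 192.168.124.0/27
21 hosts -> /27 (30 usable): 192.168.124.32/27
Allocation: 192.168.124.0/27 (29 hosts, 30 usable); 192.168.124.32/27 (21 hosts, 30 usable)


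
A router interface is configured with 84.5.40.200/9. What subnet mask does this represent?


/9 means 9 network bits, 23 host bits
Binary: 11111111100000000000000000000000
Mask: 255.128.0.0


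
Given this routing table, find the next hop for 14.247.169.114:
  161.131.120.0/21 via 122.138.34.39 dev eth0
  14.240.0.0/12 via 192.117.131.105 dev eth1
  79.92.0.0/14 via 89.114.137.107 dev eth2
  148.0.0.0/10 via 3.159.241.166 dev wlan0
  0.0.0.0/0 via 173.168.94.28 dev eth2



Longest prefix match for 14.247.169.114:
  /21 161.131.120.0: no
  /12 14.240.0.0: MATCH
  /14 79.92.0.0: no
  /10 148.0.0.0: no
  /0 0.0.0.0: MATCH
Selected: next-hop 192.117.131.105 via eth1 (matched /12)


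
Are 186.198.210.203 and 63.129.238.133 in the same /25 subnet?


Mask: 255.255.255.128
186.198.210.203 AND mask = 186.198.210.128
63.129.238.133 AND mask = 63.129.238.128
No, different subnets (186.198.210.128 vs 63.129.238.128)


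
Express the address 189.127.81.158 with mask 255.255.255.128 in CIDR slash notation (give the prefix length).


Binary: 11111111.11111111.11111111.10000000
Count leading 1s
Prefix: /25


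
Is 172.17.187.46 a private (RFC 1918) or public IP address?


RFC 1918 private ranges:
  10.0.0.0/8 (10.0.0.0 - 10.255.255.255)
  172.16.0.0/12 (172.16.0.0 - 172.31.255.255)
  192.168.0.0/16 (192.168.0.0 - 192.168.255.255)
Private (in 172.16.0.0/12)


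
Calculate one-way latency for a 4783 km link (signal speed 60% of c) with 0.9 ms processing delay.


Speed = 0.6 * 3e5 km/s = 180000 km/s
Propagation delay = 4783 / 180000 = 0.0266 s = 26.5722 ms
Processing delay = 0.9 ms
Total one-way latency = 27.4722 ms


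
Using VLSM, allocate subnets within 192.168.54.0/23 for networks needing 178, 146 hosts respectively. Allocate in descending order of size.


178 hosts -> /24 (254 usable): 192.168.54.0/24
146 hosts -> /24 (254 usable): 192.168.55.0/24
Allocation: 192.168.54.0/24 (178 hosts, 254 usable); 192.168.55.0/24 (146 hosts, 254 usable)


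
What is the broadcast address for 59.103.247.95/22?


Network: 59.103.244.0/22
Host bits = 10
Set all host bits to 1:
Broadcast: 59.103.247.255


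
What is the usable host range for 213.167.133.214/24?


Network: 213.167.133.0
Broadcast: 213.167.133.255
First usable = network + 1
Last usable = broadcast - 1
Range: 213.167.133.1 to 213.167.133.254


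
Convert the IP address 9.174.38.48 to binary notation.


9 = 00001001
174 = 10101110
38 = 00100110
48 = 00110000
Binary: 00001001.10101110.00100110.00110000


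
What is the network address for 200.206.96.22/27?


IP:   11001000.11001110.01100000.00010110
Mask: 11111111.11111111.11111111.11100000
AND operation:
Net:  11001000.11001110.01100000.00000000
Network: 200.206.96.0/27


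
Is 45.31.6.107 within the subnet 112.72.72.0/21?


Subnet network: 112.72.72.0
Test IP AND mask: 45.31.0.0
No, 45.31.6.107 is not in 112.72.72.0/21


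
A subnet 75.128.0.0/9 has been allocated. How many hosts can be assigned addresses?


Host bits = 32 - 9 = 23
Total addresses = 2^23 = 8388608
Usable = total - 2 (network and broadcast)
Usable hosts: 8388606


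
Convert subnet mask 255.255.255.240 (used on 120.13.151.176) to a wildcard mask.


Subnet mask: 255.255.255.240
Wildcard = 255.255.255.255 - subnet mask
255 - 255 = 0
255 - 255 = 0
255 - 255 = 0
255 - 240 = 15
Wildcard: 0.0.0.15


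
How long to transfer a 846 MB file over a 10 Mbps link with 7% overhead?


Effective throughput = 10 * (1 - 7/100) = 9.3 Mbps
File size in Mb = 846 * 8 = 6768 Mb
Time = 6768 / 9.3
Time = 727.7419 seconds


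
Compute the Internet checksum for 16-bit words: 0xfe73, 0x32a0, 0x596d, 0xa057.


Sum all words (with carry folding):
+ 0xfe73 = 0xfe73
+ 0x32a0 = 0x3114
+ 0x596d = 0x8a81
+ 0xa057 = 0x2ad9
One's complement: ~0x2ad9
Checksum = 0xd526


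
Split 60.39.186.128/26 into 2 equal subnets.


New prefix = 26 + 1 = 27
Each subnet has 32 addresses
  60.39.186.128/27
  60.39.186.160/27
Subnets: 60.39.186.128/27, 60.39.186.160/27


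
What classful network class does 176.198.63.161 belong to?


First octet: 176
Binary: 10110000
10xxxxxx -> Class B (128-191)
Class B, default mask 255.255.0.0 (/16)


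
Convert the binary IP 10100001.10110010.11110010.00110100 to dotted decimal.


10100001 = 161
10110010 = 178
11110010 = 242
00110100 = 52
IP: 161.178.242.52


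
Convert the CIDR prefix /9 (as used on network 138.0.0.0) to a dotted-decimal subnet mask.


/9 means 9 network bits, 23 host bits
Binary: 11111111100000000000000000000000
Mask: 255.128.0.0


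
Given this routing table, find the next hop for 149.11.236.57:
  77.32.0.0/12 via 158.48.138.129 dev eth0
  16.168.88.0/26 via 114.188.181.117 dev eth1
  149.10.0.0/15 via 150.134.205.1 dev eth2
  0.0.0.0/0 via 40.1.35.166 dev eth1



Longest prefix match for 149.11.236.57:
  /12 77.32.0.0: no
  /26 16.168.88.0: no
  /15 149.10.0.0: MATCH
  /0 0.0.0.0: MATCH
Selected: next-hop 150.134.205.1 via eth2 (matched /15)


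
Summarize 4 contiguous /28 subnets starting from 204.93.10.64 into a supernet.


Original prefix: /28
Number of subnets: 4 = 2^2
New prefix = 28 - 2 = 26
Supernet: 204.93.10.64/26


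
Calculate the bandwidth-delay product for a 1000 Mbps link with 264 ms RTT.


BDP = bandwidth * RTT
= 1000 Mbps * 264 ms
= 1000 * 1e6 * 264 / 1000 bits
= 264000000 bits
= 33000000 bytes
= 32226.5625 KB
BDP = 264000000 bits (33000000 bytes)


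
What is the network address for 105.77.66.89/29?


IP:   01101001.01001101.01000010.01011001
Mask: 11111111.11111111.11111111.11111000
AND operation:
Net:  01101001.01001101.01000010.01011000
Network: 105.77.66.88/29


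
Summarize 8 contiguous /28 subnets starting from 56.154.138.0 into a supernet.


Original prefix: /28
Number of subnets: 8 = 2^3
New prefix = 28 - 3 = 25
Supernet: 56.154.138.0/25


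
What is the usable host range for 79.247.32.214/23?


Network: 79.247.32.0
Broadcast: 79.247.33.255
First usable = network + 1
Last usable = broadcast - 1
Range: 79.247.32.1 to 79.247.33.254


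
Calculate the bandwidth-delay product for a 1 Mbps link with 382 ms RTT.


BDP = bandwidth * RTT
= 1 Mbps * 382 ms
= 1 * 1e6 * 382 / 1000 bits
= 382000 bits
= 47750 bytes
= 46.6309 KB
BDP = 382000 bits (47750 bytes)


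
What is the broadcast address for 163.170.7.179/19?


Network: 163.170.0.0/19
Host bits = 13
Set all host bits to 1:
Broadcast: 163.170.31.255


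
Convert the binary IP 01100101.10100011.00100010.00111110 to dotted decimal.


01100101 = 101
10100011 = 163
00100010 = 34
00111110 = 62
IP: 101.163.34.62


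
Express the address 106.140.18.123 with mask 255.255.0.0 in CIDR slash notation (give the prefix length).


Binary: 11111111.11111111.00000000.00000000
Count leading 1s
Prefix: /16


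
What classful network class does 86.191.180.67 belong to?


First octet: 86
Binary: 01010110
0xxxxxxx -> Class A (1-126)
Class A, default mask 255.0.0.0 (/8)


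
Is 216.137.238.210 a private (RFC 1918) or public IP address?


RFC 1918 private ranges:
  10.0.0.0/8 (10.0.0.0 - 10.255.255.255)
  172.16.0.0/12 (172.16.0.0 - 172.31.255.255)
  192.168.0.0/16 (192.168.0.0 - 192.168.255.255)
Public (not in any RFC 1918 range)


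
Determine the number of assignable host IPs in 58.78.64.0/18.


Host bits = 32 - 18 = 14
Total addresses = 2^14 = 16384
Usable = total - 2 (network and broadcast)
Usable hosts: 16382


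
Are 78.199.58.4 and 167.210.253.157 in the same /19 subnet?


Mask: 255.255.224.0
78.199.58.4 AND mask = 78.199.32.0
167.210.253.157 AND mask = 167.210.224.0
No, different subnets (78.199.32.0 vs 167.210.224.0)


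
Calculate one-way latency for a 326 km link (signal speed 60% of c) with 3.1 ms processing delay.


Speed = 0.6 * 3e5 km/s = 180000 km/s
Propagation delay = 326 / 180000 = 0.0018 s = 1.8111 ms
Processing delay = 3.1 ms
Total one-way latency = 4.9111 ms


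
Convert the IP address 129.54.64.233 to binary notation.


129 = 10000001
54 = 00110110
64 = 01000000
233 = 11101001
Binary: 10000001.00110110.01000000.11101001


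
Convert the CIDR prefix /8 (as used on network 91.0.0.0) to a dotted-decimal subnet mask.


/8 means 8 network bits, 24 host bits
Binary: 11111111000000000000000000000000
Mask: 255.0.0.0


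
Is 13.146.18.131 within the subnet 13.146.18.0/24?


Subnet network: 13.146.18.0
Test IP AND mask: 13.146.18.0
Yes, 13.146.18.131 is in 13.146.18.0/24


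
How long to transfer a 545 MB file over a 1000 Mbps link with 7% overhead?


Effective throughput = 1000 * (1 - 7/100) = 930.0 Mbps
File size in Mb = 545 * 8 = 4360 Mb
Time = 4360 / 930.0
Time = 4.6882 seconds


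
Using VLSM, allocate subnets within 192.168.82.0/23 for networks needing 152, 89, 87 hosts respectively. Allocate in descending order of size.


152 hosts -> /24 (254 usable): 192.168.82.0/24
89 hosts -> /25 (126 usable): 192.168.83.0/25
87 hosts -> /25 (126 usable): 192.168.83.128/25
Allocation: 192.168.82.0/24 (152 hosts, 254 usable); 192.168.83.0/25 (89 hosts, 126 usable); 192.168.83.128/25 (87 hosts, 126 usable)


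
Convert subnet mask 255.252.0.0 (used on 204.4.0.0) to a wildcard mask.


Subnet mask: 255.252.0.0
Wildcard = 255.255.255.255 - subnet mask
255 - 255 = 0
255 - 252 = 3
255 - 0 = 255
255 - 0 = 255
Wildcard: 0.3.255.255


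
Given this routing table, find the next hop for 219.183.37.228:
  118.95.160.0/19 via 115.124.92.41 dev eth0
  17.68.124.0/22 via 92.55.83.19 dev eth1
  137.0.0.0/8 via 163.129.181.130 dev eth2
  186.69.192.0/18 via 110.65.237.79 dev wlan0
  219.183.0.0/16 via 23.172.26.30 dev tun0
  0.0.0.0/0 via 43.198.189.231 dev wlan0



Longest prefix match for 219.183.37.228:
  /19 118.95.160.0: no
  /22 17.68.124.0: no
  /8 137.0.0.0: no
  /18 186.69.192.0: no
  /16 219.183.0.0: MATCH
  /0 0.0.0.0: MATCH
Selected: next-hop 23.172.26.30 via tun0 (matched /16)


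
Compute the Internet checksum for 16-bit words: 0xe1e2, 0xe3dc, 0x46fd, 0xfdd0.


Sum all words (with carry folding):
+ 0xe1e2 = 0xe1e2
+ 0xe3dc = 0xc5bf
+ 0x46fd = 0x0cbd
+ 0xfdd0 = 0x0a8e
One's complement: ~0x0a8e
Checksum = 0xf571


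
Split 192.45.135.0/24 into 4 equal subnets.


New prefix = 24 + 2 = 26
Each subnet has 64 addresses
  192.45.135.0/26
  192.45.135.64/26
  192.45.135.128/26
  192.45.135.192/26
Subnets: 192.45.135.0/26, 192.45.135.64/26, 192.45.135.128/26, 192.45.135.192/26


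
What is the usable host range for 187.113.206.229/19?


Network: 187.113.192.0
Broadcast: 187.113.223.255
First usable = network + 1
Last usable = broadcast - 1
Range: 187.113.192.1 to 187.113.223.254


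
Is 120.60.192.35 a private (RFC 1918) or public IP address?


RFC 1918 private ranges:
  10.0.0.0/8 (10.0.0.0 - 10.255.255.255)
  172.16.0.0/12 (172.16.0.0 - 172.31.255.255)
  192.168.0.0/16 (192.168.0.0 - 192.168.255.255)
Public (not in any RFC 1918 range)


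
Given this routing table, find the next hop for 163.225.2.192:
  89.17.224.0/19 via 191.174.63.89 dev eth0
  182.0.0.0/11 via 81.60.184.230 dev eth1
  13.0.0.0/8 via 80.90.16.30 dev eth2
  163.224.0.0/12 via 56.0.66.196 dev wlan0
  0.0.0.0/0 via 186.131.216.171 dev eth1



Longest prefix match for 163.225.2.192:
  /19 89.17.224.0: no
  /11 182.0.0.0: no
  /8 13.0.0.0: no
  /12 163.224.0.0: MATCH
  /0 0.0.0.0: MATCH
Selected: next-hop 56.0.66.196 via wlan0 (matched /12)


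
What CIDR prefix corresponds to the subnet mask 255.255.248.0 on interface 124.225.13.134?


Binary: 11111111.11111111.11111000.00000000
Count leading 1s
Prefix: /21


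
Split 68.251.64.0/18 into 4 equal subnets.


New prefix = 18 + 2 = 20
Each subnet has 4096 addresses
  68.251.64.0/20
  68.251.80.0/20
  68.251.96.0/20
  68.251.112.0/20
Subnets: 68.251.64.0/20, 68.251.80.0/20, 68.251.96.0/20, 68.251.112.0/20


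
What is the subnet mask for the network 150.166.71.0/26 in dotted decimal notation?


/26 means 26 network bits, 6 host bits
Binary: 11111111111111111111111111000000
Mask: 255.255.255.192


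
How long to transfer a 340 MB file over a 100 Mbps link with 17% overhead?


Effective throughput = 100 * (1 - 17/100) = 83 Mbps
File size in Mb = 340 * 8 = 2720 Mb
Time = 2720 / 83
Time = 32.7711 seconds


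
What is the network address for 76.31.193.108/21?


IP:   01001100.00011111.11000001.01101100
Mask: 11111111.11111111.11111000.00000000
AND operation:
Net:  01001100.00011111.11000000.00000000
Network: 76.31.192.0/21


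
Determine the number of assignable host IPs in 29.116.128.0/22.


Host bits = 32 - 22 = 10
Total addresses = 2^10 = 1024
Usable = total - 2 (network and broadcast)
Usable hosts: 1022


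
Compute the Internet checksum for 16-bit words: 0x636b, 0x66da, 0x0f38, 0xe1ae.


Sum all words (with carry folding):
+ 0x636b = 0x636b
+ 0x66da = 0xca45
+ 0x0f38 = 0xd97d
+ 0xe1ae = 0xbb2c
One's complement: ~0xbb2c
Checksum = 0x44d3


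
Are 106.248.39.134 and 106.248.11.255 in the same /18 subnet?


Mask: 255.255.192.0
106.248.39.134 AND mask = 106.248.0.0
106.248.11.255 AND mask = 106.248.0.0
Yes, same subnet (106.248.0.0)


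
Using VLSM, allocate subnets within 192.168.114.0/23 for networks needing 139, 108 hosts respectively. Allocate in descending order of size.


139 hosts -> /24 (254 usable): 192.168.114.0/24
108 hosts -> /25 (126 usable): 192.168.115.0/25
Allocation: 192.168.114.0/24 (139 hosts, 254 usable); 192.168.115.0/25 (108 hosts, 126 usable)


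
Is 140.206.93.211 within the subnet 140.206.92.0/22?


Subnet network: 140.206.92.0
Test IP AND mask: 140.206.92.0
Yes, 140.206.93.211 is in 140.206.92.0/22


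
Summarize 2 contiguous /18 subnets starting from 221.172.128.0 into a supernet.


Original prefix: /18
Number of subnets: 2 = 2^1
New prefix = 18 - 1 = 17
Supernet: 221.172.128.0/17


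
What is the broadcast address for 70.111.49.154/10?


Network: 70.64.0.0/10
Host bits = 22
Set all host bits to 1:
Broadcast: 70.127.255.255


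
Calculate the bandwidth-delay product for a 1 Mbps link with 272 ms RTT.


BDP = bandwidth * RTT
= 1 Mbps * 272 ms
= 1 * 1e6 * 272 / 1000 bits
= 272000 bits
= 34000 bytes
= 33.2031 KB
BDP = 272000 bits (34000 bytes)


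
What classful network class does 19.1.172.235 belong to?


First octet: 19
Binary: 00010011
0xxxxxxx -> Class A (1-126)
Class A, default mask 255.0.0.0 (/8)


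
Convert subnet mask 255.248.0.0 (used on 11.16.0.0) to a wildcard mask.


Subnet mask: 255.248.0.0
Wildcard = 255.255.255.255 - subnet mask
255 - 255 = 0
255 - 248 = 7
255 - 0 = 255
255 - 0 = 255
Wildcard: 0.7.255.255


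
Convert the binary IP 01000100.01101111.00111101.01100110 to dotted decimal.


01000100 = 68
01101111 = 111
00111101 = 61
01100110 = 102
IP: 68.111.61.102


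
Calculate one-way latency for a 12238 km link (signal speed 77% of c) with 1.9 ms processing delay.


Speed = 0.77 * 3e5 km/s = 231000 km/s
Propagation delay = 12238 / 231000 = 0.053 s = 52.9784 ms
Processing delay = 1.9 ms
Total one-way latency = 54.8784 ms


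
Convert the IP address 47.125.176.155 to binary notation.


47 = 00101111
125 = 01111101
176 = 10110000
155 = 10011011
Binary: 00101111.01111101.10110000.10011011


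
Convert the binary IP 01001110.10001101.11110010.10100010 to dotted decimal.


01001110 = 78
10001101 = 141
11110010 = 242
10100010 = 162
IP: 78.141.242.162


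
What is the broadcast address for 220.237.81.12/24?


Network: 220.237.81.0/24
Host bits = 8
Set all host bits to 1:
Broadcast: 220.237.81.255


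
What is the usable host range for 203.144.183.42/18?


Network: 203.144.128.0
Broadcast: 203.144.191.255
First usable = network + 1
Last usable = broadcast - 1
Range: 203.144.128.1 to 203.144.191.254


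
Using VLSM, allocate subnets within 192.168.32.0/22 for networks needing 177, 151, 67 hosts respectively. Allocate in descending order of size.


177 hosts -> /24 (254 usable): 192.168.32.0/24
151 hosts -> /24 (254 usable): 192.168.33.0/24
67 hosts -> /25 (126 usable): 192.168.34.0/25
Allocation: 192.168.32.0/24 (177 hosts, 254 usable); 192.168.33.0/24 (151 hosts, 254 usable); 192.168.34.0/25 (67 hosts, 126 usable)


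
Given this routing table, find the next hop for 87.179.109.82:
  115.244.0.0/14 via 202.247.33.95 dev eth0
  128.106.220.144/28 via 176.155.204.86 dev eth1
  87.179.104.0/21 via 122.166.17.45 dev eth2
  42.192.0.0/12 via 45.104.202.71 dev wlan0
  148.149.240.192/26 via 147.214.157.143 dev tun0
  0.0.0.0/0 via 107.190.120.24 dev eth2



Longest prefix match for 87.179.109.82:
  /14 115.244.0.0: no
  /28 128.106.220.144: no
  /21 87.179.104.0: MATCH
  /12 42.192.0.0: no
  /26 148.149.240.192: no
  /0 0.0.0.0: MATCH
Selected: next-hop 122.166.17.45 via eth2 (matched /21)


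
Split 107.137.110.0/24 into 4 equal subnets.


New prefix = 24 + 2 = 26
Each subnet has 64 addresses
  107.137.110.0/26
  107.137.110.64/26
  107.137.110.128/26
  107.137.110.192/26
Subnets: 107.137.110.0/26, 107.137.110.64/26, 107.137.110.128/26, 107.137.110.192/26


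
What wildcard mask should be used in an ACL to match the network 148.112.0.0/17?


Subnet mask: 255.255.128.0
Wildcard = 255.255.255.255 - subnet mask
255 - 255 = 0
255 - 255 = 0
255 - 128 = 127
255 - 0 = 255
Wildcard: 0.0.127.255


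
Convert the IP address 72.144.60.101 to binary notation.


72 = 01001000
144 = 10010000
60 = 00111100
101 = 01100101
Binary: 01001000.10010000.00111100.01100101


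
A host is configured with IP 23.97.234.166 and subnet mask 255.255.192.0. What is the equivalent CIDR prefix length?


Binary: 11111111.11111111.11000000.00000000
Count leading 1s
Prefix: /18


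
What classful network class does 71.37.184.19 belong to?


First octet: 71
Binary: 01000111
0xxxxxxx -> Class A (1-126)
Class A, default mask 255.0.0.0 (/8)


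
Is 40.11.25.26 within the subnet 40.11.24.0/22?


Subnet network: 40.11.24.0
Test IP AND mask: 40.11.24.0
Yes, 40.11.25.26 is in 40.11.24.0/22


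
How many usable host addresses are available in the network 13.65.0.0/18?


Host bits = 32 - 18 = 14
Total addresses = 2^14 = 16384
Usable = total - 2 (network and broadcast)
Usable hosts: 16382


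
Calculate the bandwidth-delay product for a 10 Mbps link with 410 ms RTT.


BDP = bandwidth * RTT
= 10 Mbps * 410 ms
= 10 * 1e6 * 410 / 1000 bits
= 4100000 bits
= 512500 bytes
= 500.4883 KB
BDP = 4100000 bits (512500 bytes)


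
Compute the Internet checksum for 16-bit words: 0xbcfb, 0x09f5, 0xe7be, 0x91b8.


Sum all words (with carry folding):
+ 0xbcfb = 0xbcfb
+ 0x09f5 = 0xc6f0
+ 0xe7be = 0xaeaf
+ 0x91b8 = 0x4068
One's complement: ~0x4068
Checksum = 0xbf97


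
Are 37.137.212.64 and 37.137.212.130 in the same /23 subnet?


Mask: 255.255.254.0
37.137.212.64 AND mask = 37.137.212.0
37.137.212.130 AND mask = 37.137.212.0
Yes, same subnet (37.137.212.0)


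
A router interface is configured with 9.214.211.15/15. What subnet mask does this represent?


/15 means 15 network bits, 17 host bits
Binary: 11111111111111100000000000000000
Mask: 255.254.0.0


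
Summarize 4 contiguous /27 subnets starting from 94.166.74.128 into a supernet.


Original prefix: /27
Number of subnets: 4 = 2^2
New prefix = 27 - 2 = 25
Supernet: 94.166.74.128/25


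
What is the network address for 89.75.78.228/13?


IP:   01011001.01001011.01001110.11100100
Mask: 11111111.11111000.00000000.00000000
AND operation:
Net:  01011001.01001000.00000000.00000000
Network: 89.72.0.0/13


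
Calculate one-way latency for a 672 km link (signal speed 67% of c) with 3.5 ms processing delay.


Speed = 0.67 * 3e5 km/s = 201000 km/s
Propagation delay = 672 / 201000 = 0.0033 s = 3.3433 ms
Processing delay = 3.5 ms
Total one-way latency = 6.8433 ms


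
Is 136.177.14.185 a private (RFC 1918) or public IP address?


RFC 1918 private ranges:
  10.0.0.0/8 (10.0.0.0 - 10.255.255.255)
  172.16.0.0/12 (172.16.0.0 - 172.31.255.255)
  192.168.0.0/16 (192.168.0.0 - 192.168.255.255)
Public (not in any RFC 1918 range)


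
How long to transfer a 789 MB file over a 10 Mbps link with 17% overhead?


Effective throughput = 10 * (1 - 17/100) = 8.3 Mbps
File size in Mb = 789 * 8 = 6312 Mb
Time = 6312 / 8.3
Time = 760.4819 seconds


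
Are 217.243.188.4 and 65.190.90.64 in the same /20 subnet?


Mask: 255.255.240.0
217.243.188.4 AND mask = 217.243.176.0
65.190.90.64 AND mask = 65.190.80.0
No, different subnets (217.243.176.0 vs 65.190.80.0)


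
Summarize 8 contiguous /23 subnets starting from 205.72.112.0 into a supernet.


Original prefix: /23
Number of subnets: 8 = 2^3
New prefix = 23 - 3 = 20
Supernet: 205.72.112.0/20


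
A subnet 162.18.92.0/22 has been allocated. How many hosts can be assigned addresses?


Host bits = 32 - 22 = 10
Total addresses = 2^10 = 1024
Usable = total - 2 (network and broadcast)
Usable hosts: 1022


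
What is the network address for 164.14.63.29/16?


IP:   10100100.00001110.00111111.00011101
Mask: 11111111.11111111.00000000.00000000
AND operation:
Net:  10100100.00001110.00000000.00000000
Network: 164.14.0.0/16
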